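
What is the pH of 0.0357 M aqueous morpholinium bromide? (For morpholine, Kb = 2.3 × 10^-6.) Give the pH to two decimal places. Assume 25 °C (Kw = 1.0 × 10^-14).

C4H8ONH2+ is the conjugate acid of the weak base C4H8ONH.
Ka = Kw/Kb = 1.0×10^-14 / 2.3 × 10^-6 = 4.35 × 10^-9
Ka = [H+]²/(0.0357 − [H+]) = 4.35 × 10^-9
Neglecting [H+] in the denominator: [H+] = √(4.35 × 10^-9 × 0.0357) = 1.25 × 10^-5 M
pH = −log[H+] = −log(1.25 × 10^-5) = 4.90

pH = 4.90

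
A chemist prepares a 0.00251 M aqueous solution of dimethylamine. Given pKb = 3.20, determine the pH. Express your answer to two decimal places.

(CH3)2NH + H2O ⇌ (CH3)2NH2+ + OH-
Kb = 10^(−3.20) = 6.31 × 10^-4
Kb = x²/(0.00251 − x) = 6.31 × 10^-4
Here C₀/Kb ≈ 3.98, so the small-x approximation fails. Use the quadratic:
x = (−Kb + √(Kb² + 4·Kb·C₀))/2 = 9.82 × 10^-4 M
pOH = −log(9.82 × 10^-4) = 3.01; pH = 14.00 − 3.01 = 10.99

pH = 10.99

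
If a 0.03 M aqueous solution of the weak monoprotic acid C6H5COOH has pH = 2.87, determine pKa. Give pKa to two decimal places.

[H+] = 10^(-2.87) = 1.35 × 10^-3 M
At equilibrium [HA] = 0.03 − 1.35 × 10^-3 = 2.86 × 10^-2 M
Ka = [H+][A-]/[HA] = (1.35 × 10^-3)² / 2.86 × 10^-2 = 6.37 × 10^-5
pKa = -log(6.37 × 10^-5) = 4.20

pKa = 4.20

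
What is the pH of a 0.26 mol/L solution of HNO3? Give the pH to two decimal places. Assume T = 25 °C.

pH = 0.59

HNO3 is a strong acid and dissociates completely, so [H+] = 0.26 M.
pH = -log(0.26) = 0.59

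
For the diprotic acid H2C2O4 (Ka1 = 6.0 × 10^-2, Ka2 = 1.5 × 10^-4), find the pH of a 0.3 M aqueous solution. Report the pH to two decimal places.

Ka1 ≫ Ka2, so treat the first dissociation as the only significant source of H+.
Ka1 = x²/(0.3 − x) = 6.0 × 10^-2
Solving the quadratic: x = (−Ka1 + √(Ka1² + 4·Ka1·C₀))/2 = 1.07 × 10^-1 M
pH = −log(1.07 × 10^-1) = 0.97

pH = 0.97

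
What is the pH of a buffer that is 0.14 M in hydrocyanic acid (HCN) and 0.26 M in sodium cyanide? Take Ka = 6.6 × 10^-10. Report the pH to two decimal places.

pKa = −log(6.6 × 10^-10) = 9.180
pH = pKa + log([A⁻]/[HA]) = 9.180 + log(0.26/0.14)
pH = 9.180 + (+0.269) = 9.45

pH = 9.45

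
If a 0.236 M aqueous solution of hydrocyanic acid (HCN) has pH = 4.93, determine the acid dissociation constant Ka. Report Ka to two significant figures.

[H+] = 10^(-4.93) = 1.17 × 10^-5 M
At equilibrium [HA] = 0.236 − 1.17 × 10^-5 = 2.36 × 10^-1 M
Ka = [H+][A-]/[HA] = (1.17 × 10^-5)² / 2.36 × 10^-1 = 5.8 × 10^-10

Ka = 5.8 × 10^-10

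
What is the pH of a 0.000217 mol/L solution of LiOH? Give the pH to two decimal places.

pH = 10.34

LiOH is a strong base; [OH-] = 0.000217 M.
pOH = -log(0.000217) = 3.66
pH = 14.00 - 3.66 = 10.34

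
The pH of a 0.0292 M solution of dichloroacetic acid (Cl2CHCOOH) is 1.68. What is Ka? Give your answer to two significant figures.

Ka = 5.3 × 10^-2

[H+] = 10^(-1.68) = 2.09 × 10^-2 M
At equilibrium [HA] = 0.0292 − 2.09 × 10^-2 = 8.30 × 10^-3 M
Ka = [H+][A-]/[HA] = (2.09 × 10^-2)² / 8.30 × 10^-3 = 5.3 × 10^-2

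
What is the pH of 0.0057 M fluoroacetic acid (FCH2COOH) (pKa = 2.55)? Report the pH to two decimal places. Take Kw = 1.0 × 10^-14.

FCH2COOH ⇌ FCH2COO- + H+
Ka = 10^(−2.55) = 2.82 × 10^-3
Ka = x²/(0.0057 − x) = 2.82 × 10^-3
The 5% rule fails; solving x² + Ka·x − Ka·C₀ = 0 exactly:
x = [−0.00282 + √(0.00282² + 6.43e-05)]/2 = 2.84 × 10^-3 M
pH = −log[H+] = −log(2.84 × 10^-3) = 2.55

pH = 2.55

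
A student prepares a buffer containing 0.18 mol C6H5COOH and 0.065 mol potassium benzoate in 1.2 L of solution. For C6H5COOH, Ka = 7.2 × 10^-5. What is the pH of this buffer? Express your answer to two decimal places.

pKa = −log(7.2 × 10^-5) = 4.143
Henderson–Hasselbalch: pH = pKa + log([C6H5COO-]/[C6H5COOH]) = 4.143 + log(0.065/0.18)
pH = 4.143 + (-0.442) = 3.70

pH = 3.70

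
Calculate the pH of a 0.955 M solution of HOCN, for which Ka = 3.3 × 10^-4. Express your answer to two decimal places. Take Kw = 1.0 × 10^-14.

HOCN ⇌ OCN- + H+
Let x = [H+] at equilibrium. Ka = x²/(0.955 − x).
Assume x ≪ 0.955: x ≈ √(3.3 × 10^-4 × 0.955) = 1.78 × 10^-2 M
pH = −log(1.78 × 10^-2) = 1.75

pH = 1.75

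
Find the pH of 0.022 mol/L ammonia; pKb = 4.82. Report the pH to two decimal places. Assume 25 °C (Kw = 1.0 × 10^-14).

NH3 + H2O ⇌ NH4+ + OH-
Kb = 10^(−4.82) = 1.51 × 10^-5
Kb = x²/(0.022 − x) = 1.51 × 10^-5
Since Kb ≪ C₀, x ≈ √(Kb·C₀) = 5.76 × 10^-4 M.
(x/C₀ = 2.6% < 5%, so the approximation holds.)
pOH = 3.24, so pH = 14.00 − pOH = 10.76

pH = 10.76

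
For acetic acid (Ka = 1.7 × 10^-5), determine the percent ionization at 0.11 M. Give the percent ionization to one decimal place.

1.2%

CH3COOH ⇌ CH3COO- + H+; let x = [H+] at equilibrium.
x ≈ √(Ka·C₀) = √(1.7 × 10^-5 × 0.11) = 1.37 × 10^-3 M
Fraction ionized = 1.37 × 10^-3 / 0.11 = 0.0125 → 1.2%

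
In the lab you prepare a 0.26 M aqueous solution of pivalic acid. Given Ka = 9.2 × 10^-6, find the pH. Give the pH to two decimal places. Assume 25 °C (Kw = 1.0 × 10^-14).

pH = 2.81

(CH3)3CCOOH ⇌ (CH3)3CCOO- + H+
From the ICE table, Ka = x²/(0.26 − x) = 9.2 × 10^-6.
Neglecting x in the denominator: x = √(9.2 × 10^-6 × 0.26) = 1.55 × 10^-3 M
(x/C₀ = 0.59% < 5%, so the approximation holds.)
pH = −log[H+] = −log(1.55 × 10^-3) = 2.81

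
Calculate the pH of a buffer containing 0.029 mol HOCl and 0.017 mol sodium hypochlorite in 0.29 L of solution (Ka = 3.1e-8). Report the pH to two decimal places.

pKa = −log(3.1 × 10^-8) = 7.509
pH = pKa + log([A⁻]/[HA]) = 7.509 + log(0.017/0.029)
pH = 7.509 + (-0.232) = 7.28

pH = 7.28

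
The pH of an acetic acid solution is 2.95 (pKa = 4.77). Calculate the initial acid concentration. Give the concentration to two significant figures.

C₀ = 7.5 × 10^-2 M

[H+] = 10^(-2.95) = 1.12 × 10^-3 M = x
Ka = 10^(−4.77) = 1.70 × 10^-5
Ka = x²/(C₀ − x) ⇒ C₀ = x + x²/Ka
C₀ = 1.12 × 10^-3 + (1.12 × 10^-3)²/(1.70 × 10^-5) = 7.49 × 10^-2 M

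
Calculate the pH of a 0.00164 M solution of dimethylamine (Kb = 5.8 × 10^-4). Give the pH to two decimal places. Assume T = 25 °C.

pH = 10.86

(CH3)2NH + H2O ⇌ (CH3)2NH2+ + OH-
From the ICE table, Kb = x²/(0.00164 − x) = 5.8 × 10^-4.
The 5% rule fails; solving x² + Kb·x − Kb·C₀ = 0 exactly:
x = [−0.00058 + √(0.00058² + 3.8e-06)]/2 = 7.27 × 10^-4 M
pOH = −log(7.27 × 10^-4) = 3.14; pH = 14.00 − 3.14 = 10.86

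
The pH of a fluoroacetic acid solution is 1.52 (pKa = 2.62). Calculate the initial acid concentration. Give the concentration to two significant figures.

[H+] = 10^(-1.52) = 3.02 × 10^-2 M = x
Ka = 10^(−2.62) = 2.40 × 10^-3
Ka = x²/(C₀ − x) ⇒ C₀ = x + x²/Ka
C₀ = 3.02 × 10^-2 + (3.02 × 10^-2)²/(2.40 × 10^-3) = 4.10 × 10^-1 M

C₀ = 4.1 × 10^-1 M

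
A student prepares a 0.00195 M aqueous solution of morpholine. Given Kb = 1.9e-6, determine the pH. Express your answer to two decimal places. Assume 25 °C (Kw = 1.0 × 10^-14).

C4H8ONH + H2O ⇌ C4H8ONH2+ + OH-
From the ICE table, Kb = x²/(0.00195 − x) = 1.9 × 10^-6.
Neglecting x in the denominator: x = √(1.9 × 10^-6 × 0.00195) = 6.09 × 10^-5 M
pOH = −log(6.09 × 10^-5) = 4.22; pH = 14.00 − 4.22 = 9.78

pH = 9.78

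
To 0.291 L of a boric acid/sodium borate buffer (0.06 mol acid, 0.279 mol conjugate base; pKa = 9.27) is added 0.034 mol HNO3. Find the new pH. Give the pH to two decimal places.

After neutralization: n(B(OH)3) = 0.094 mol, n(B(OH)4-) = 0.245 mol.
Henderson–Hasselbalch with mole ratio 0.245/0.094: pH = 9.27 + (+0.416)

pH = 9.69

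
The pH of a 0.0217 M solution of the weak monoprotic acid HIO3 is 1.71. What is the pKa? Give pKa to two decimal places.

pKa = 0.76

[H+] = 10^(-1.71) = 1.95 × 10^-2 M
At equilibrium [HA] = 0.0217 − 1.95 × 10^-2 = 2.20 × 10^-3 M
Ka = [H+][A-]/[HA] = (1.95 × 10^-2)² / 2.20 × 10^-3 = 1.73 × 10^-1
pKa = -log(1.73 × 10^-1) = 0.76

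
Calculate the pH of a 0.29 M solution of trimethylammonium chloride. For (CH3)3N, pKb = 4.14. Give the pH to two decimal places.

(CH3)3NH+ is the conjugate acid of the weak base (CH3)3N.
Kb = 10^(−4.14) = 7.24 × 10^-5
Ka = Kw/Kb = 1.0×10^-14 / 7.24 × 10^-5 = 1.38 × 10^-10
Ka = [H+]²/(0.29 − [H+]) = 1.38 × 10^-10
Neglecting [H+] in the denominator: [H+] = √(1.38 × 10^-10 × 0.29) = 6.33 × 10^-6 M
pH = −log(6.33 × 10^-6) = 5.20

pH = 5.20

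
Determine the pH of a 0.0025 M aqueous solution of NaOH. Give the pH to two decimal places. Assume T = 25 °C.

NaOH is a strong base; [OH-] = 0.0025 M.
pOH = -log(0.0025) = 2.60
pH = 14.00 - 2.60 = 11.40

pH = 11.40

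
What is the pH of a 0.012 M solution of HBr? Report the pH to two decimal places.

pH = 1.92

HBr is a strong acid and dissociates completely, so [H+] = 0.012 M.
pH = -log(0.012) = 1.92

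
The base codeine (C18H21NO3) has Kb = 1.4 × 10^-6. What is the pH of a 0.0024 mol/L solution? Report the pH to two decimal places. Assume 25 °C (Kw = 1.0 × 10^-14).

pH = 9.76

C18H21NO3 + H2O ⇌ C18H22NO3+ + OH-
Let x = [OH-] at equilibrium. Kb = x²/(0.0024 − x).
Since Kb ≪ C₀, x ≈ √(Kb·C₀) = 5.80 × 10^-5 M.
(x/C₀ = 2.4% < 5%, so the approximation holds.)
pOH = 4.24, so pH = 14.00 − pOH = 9.76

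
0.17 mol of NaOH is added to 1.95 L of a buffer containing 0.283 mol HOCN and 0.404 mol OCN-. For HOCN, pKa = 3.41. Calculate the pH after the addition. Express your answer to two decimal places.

pH = 4.12

OH- converts HOCN to OCN-: HOCN → 0.113 mol, OCN- → 0.574 mol.
pH = pKa + log([A⁻]/[HA]) = 3.41 + log(0.574/0.113) = 3.41 +0.706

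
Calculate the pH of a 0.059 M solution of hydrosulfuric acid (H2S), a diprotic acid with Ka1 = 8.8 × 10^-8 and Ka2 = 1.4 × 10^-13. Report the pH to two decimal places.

pH = 4.14

Since Ka1 ≫ Ka2, the first ionization dominates [H+].
Ka1 = x²/(0.059 − x) = 8.8 × 10^-8
x ≈ √(8.8 × 10^-8 × 0.059) = 7.21 × 10^-5 M
pH = −log(7.21 × 10^-5) = 4.14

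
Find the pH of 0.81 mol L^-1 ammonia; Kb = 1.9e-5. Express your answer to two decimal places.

pH = 11.59

NH3 + H2O ⇌ NH4+ + OH-
From the ICE table, Kb = [OH-]²/(0.81 − [OH-]) = 1.9 × 10^-5.
Since Kb ≪ C₀, [OH-] ≈ √(Kb·C₀) = 3.92 × 10^-3 M.
pOH = 2.41, so pH = 14.00 − pOH = 11.59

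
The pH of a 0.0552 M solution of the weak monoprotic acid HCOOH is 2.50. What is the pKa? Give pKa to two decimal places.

pKa = 3.72

[H+] = 10^(-2.50) = 3.16 × 10^-3 M
At equilibrium [HA] = 0.0552 − 3.16 × 10^-3 = 5.20 × 10^-2 M
Ka = [H+][A-]/[HA] = (3.16 × 10^-3)² / 5.20 × 10^-2 = 1.92 × 10^-4
pKa = -log(1.92 × 10^-4) = 3.72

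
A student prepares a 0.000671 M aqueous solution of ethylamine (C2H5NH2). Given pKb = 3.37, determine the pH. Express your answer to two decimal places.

pH = 10.56

C2H5NH2 + H2O ⇌ C2H5NH3+ + OH-
Kb = 10^(−3.37) = 4.27 × 10^-4
From the ICE table, Kb = [OH-]²/(0.000671 − [OH-]) = 4.27 × 10^-4.
Here C₀/Kb ≈ 1.57, so the small-[OH-] approximation fails. Use the quadratic:
[OH-] = (−Kb + √(Kb² + 4·Kb·C₀))/2 = 3.63 × 10^-4 M
pOH = 3.44, so pH = 14.00 − pOH = 10.56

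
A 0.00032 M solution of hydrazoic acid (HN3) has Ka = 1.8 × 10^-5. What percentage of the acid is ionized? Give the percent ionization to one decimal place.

HN3 ⇌ N3- + H+; let x = [H+] at equilibrium.
Ka = x²/(C₀ − x); solving the quadratic gives x = 6.74 × 10^-5 M.
Fraction ionized = 6.74 × 10^-5 / 0.00032 = 0.2106 → 21.1%

21.1%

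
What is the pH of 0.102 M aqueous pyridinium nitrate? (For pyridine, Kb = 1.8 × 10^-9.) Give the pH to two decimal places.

C5H5NH+ is the conjugate acid of the weak base C5H5N.
Ka = Kw/Kb = 1.0×10^-14 / 1.8 × 10^-9 = 5.56 × 10^-6
Let x = [H+] at equilibrium. Ka = x²/(0.102 − x).
Since Ka ≪ C₀, x ≈ √(Ka·C₀) = 7.53 × 10^-4 M.
pH = −log[H+] = −log(7.53 × 10^-4) = 3.12

pH = 3.12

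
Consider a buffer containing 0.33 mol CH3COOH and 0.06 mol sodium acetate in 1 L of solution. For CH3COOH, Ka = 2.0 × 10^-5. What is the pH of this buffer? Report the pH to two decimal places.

pH = 3.96

pKa = −log(2.0 × 10^-5) = 4.699
Henderson–Hasselbalch: pH = pKa + log([CH3COO-]/[CH3COOH]) = 4.699 + log(0.06/0.33)
pH = 4.699 + (-0.740) = 3.96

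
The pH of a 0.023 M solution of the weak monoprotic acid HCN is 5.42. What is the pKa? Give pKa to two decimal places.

pKa = 9.20

[H+] = 10^(-5.42) = 3.80 × 10^-6 M
At equilibrium [HA] = 0.023 − 3.80 × 10^-6 = 2.30 × 10^-2 M
Ka = [H+][A-]/[HA] = (3.80 × 10^-6)² / 2.30 × 10^-2 = 6.28 × 10^-10
pKa = -log(6.28 × 10^-10) = 9.20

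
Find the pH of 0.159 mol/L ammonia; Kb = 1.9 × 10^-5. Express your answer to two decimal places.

pH = 11.24

NH3 + H2O ⇌ NH4+ + OH-
From the ICE table, Kb = [OH-]²/(0.159 − [OH-]) = 1.9 × 10^-5.
Assume [OH-] ≪ 0.159: [OH-] ≈ √(1.9 × 10^-5 × 0.159) = 1.74 × 10^-3 M
([OH-]/C₀ = 1.1% < 5%, so the approximation holds.)
pOH = −log(1.74 × 10^-3) = 2.76; pH = 14.00 − 2.76 = 11.24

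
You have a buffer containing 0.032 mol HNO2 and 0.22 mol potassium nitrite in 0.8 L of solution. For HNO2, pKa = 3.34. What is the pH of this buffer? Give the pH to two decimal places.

Henderson–Hasselbalch: pH = pKa + log([NO2-]/[HNO2]) = 3.34 + log(0.22/0.032)
pH = 3.34 + (+0.837) = 4.18

pH = 4.18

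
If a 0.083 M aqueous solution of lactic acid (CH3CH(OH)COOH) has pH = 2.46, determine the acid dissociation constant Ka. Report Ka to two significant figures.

Ka = 1.5 × 10^-4

[H+] = 10^(-2.46) = 3.47 × 10^-3 M
At equilibrium [HA] = 0.083 − 3.47 × 10^-3 = 7.95 × 10^-2 M
Ka = [H+][A-]/[HA] = (3.47 × 10^-3)² / 7.95 × 10^-2 = 1.5 × 10^-4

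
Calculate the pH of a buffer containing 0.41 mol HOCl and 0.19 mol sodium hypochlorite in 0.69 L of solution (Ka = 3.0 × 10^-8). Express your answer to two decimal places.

pKa = −log(3.0 × 10^-8) = 7.523
Henderson–Hasselbalch: pH = pKa + log([OCl-]/[HOCl]) = 7.523 + log(0.19/0.41)
pH = 7.523 + (-0.334) = 7.19

pH = 7.19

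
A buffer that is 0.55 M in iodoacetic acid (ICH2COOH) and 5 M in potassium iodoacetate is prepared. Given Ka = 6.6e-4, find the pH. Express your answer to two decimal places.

pKa = −log(6.6 × 10^-4) = 3.180
Henderson–Hasselbalch: pH = pKa + log([ICH2COO-]/[ICH2COOH]) = 3.180 + log(5/0.55)
pH = 3.180 + (+0.959) = 4.14

pH = 4.14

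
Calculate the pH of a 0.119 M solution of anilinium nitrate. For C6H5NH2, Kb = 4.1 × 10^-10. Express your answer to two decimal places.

C6H5NH3+ is the conjugate acid of the weak base C6H5NH2.
Ka = Kw/Kb = 1.0×10^-14 / 4.1 × 10^-10 = 2.44 × 10^-5
Ka = x²/(0.119 − x) = 2.44 × 10^-5
Assume x ≪ 0.119: x ≈ √(2.44 × 10^-5 × 0.119) = 1.70 × 10^-3 M
pH = −log[H+] = −log(1.70 × 10^-3) = 2.77

pH = 2.77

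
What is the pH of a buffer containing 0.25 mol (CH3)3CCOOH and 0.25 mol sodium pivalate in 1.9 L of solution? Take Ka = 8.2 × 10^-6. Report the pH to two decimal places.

pH = 5.09

pKa = −log(8.2 × 10^-6) = 5.086
pH = pKa + log([A⁻]/[HA]) = 5.086 + log(0.25/0.25)
pH = 5.086 + (+0.000) = 5.09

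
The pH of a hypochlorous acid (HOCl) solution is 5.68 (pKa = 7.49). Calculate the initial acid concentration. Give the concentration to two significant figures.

C₀ = 1.4 × 10^-4 M

[H+] = 10^(-5.68) = 2.09 × 10^-6 M = x
Ka = 10^(−7.49) = 3.24 × 10^-8
Ka = x²/(C₀ − x) ⇒ C₀ = x + x²/Ka
C₀ = 2.09 × 10^-6 + (2.09 × 10^-6)²/(3.24 × 10^-8) = 1.37 × 10^-4 M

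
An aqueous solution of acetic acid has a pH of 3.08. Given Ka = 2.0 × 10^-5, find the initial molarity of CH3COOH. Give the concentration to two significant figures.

C₀ = 3.5 × 10^-2 M

[H+] = 10^(-3.08) = 8.32 × 10^-4 M = x
Ka = x²/(C₀ − x) ⇒ C₀ = x + x²/Ka
C₀ = 8.32 × 10^-4 + (8.32 × 10^-4)²/(2.0 × 10^-5) = 3.54 × 10^-2 M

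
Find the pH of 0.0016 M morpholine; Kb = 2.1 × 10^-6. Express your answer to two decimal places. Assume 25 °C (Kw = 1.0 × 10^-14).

C4H8ONH + H2O ⇌ C4H8ONH2+ + OH-
From the ICE table, Kb = x²/(0.0016 − x) = 2.1 × 10^-6.
Assume x ≪ 0.0016: x ≈ √(2.1 × 10^-6 × 0.0016) = 5.80 × 10^-5 M
(x/C₀ = 3.6% < 5%, so the approximation holds.)
pOH = −log(5.80 × 10^-5) = 4.24; pH = 14.00 − 4.24 = 9.76

pH = 9.76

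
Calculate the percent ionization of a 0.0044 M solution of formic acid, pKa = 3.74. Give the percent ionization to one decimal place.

18.4%

HCOOH ⇌ HCOO- + H+; let x = [H+] at equilibrium.
Ka = 10^(−3.74) = 1.82 × 10^-4
Ka = x²/(C₀ − x); solving the quadratic gives x = 8.08 × 10^-4 M.
% ionization = x/C₀ × 100% = 8.08 × 10^-4/0.0044 × 100% = 18.4%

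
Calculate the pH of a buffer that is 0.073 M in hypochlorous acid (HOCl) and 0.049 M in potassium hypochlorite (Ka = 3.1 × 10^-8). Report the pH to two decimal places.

pKa = −log(3.1 × 10^-8) = 7.509
pH = pKa + log([A⁻]/[HA]) = 7.509 + log(0.049/0.073)
pH = 7.509 + (-0.173) = 7.34

pH = 7.34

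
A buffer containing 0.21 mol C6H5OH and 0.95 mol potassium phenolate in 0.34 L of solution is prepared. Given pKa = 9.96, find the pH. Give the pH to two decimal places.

Using pH = pKa + log([base]/[acid]) with [base]/[acid] = 0.95/0.21:
pH = 9.96 + (+0.656) = 10.62

pH = 10.62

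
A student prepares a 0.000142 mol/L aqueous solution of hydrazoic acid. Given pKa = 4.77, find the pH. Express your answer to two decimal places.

pH = 4.38

HN3 ⇌ N3- + H+
Ka = 10^(−4.77) = 1.70 × 10^-5
Ka = [H+]²/(0.000142 − [H+]) = 1.70 × 10^-5
Here C₀/Ka ≈ 8.35, so the small-[H+] approximation fails. Use the quadratic:
[H+] = [−1.7e-05 + √(1.7e-05² + 9.66e-09)]/2 = 4.14 × 10^-5 M
pH = −log[H+] = −log(4.14 × 10^-5) = 4.38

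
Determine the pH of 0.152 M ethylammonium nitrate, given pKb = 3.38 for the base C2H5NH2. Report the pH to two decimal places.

C2H5NH3+ is the conjugate acid of the weak base C2H5NH2.
Kb = 10^(−3.38) = 4.17 × 10^-4
Ka = Kw/Kb = 1.0×10^-14 / 4.17 × 10^-4 = 2.40 × 10^-11
From the ICE table, Ka = x²/(0.152 − x) = 2.40 × 10^-11.
Since Ka ≪ C₀, x ≈ √(Ka·C₀) = 1.91 × 10^-6 M.
pH = −log(1.91 × 10^-6) = 5.72

pH = 5.72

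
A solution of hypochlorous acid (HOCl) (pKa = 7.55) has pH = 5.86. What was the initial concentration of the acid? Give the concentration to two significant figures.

C₀ = 6.9 × 10^-5 M

[H+] = 10^(-5.86) = 1.38 × 10^-6 M = x
Ka = 10^(−7.55) = 2.82 × 10^-8
Ka = x²/(C₀ − x) ⇒ C₀ = x + x²/Ka
C₀ = 1.38 × 10^-6 + (1.38 × 10^-6)²/(2.82 × 10^-8) = 6.89 × 10^-5 M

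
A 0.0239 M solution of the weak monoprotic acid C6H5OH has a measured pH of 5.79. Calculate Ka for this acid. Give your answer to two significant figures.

Ka = 1.1 × 10^-10

[H+] = 10^(-5.79) = 1.62 × 10^-6 M
At equilibrium [HA] = 0.0239 − 1.62 × 10^-6 = 2.39 × 10^-2 M
Ka = [H+][A-]/[HA] = (1.62 × 10^-6)² / 2.39 × 10^-2 = 1.1 × 10^-10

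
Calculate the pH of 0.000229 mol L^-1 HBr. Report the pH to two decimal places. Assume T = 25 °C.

HBr is a strong acid and dissociates completely, so [H+] = 0.000229 M.
pH = -log(0.000229) = 3.64

pH = 3.64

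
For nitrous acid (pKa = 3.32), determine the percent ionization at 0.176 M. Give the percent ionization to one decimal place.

5.1%

HNO2 ⇌ NO2- + H+; let x = [H+] at equilibrium.
Ka = 10^(−3.32) = 4.79 × 10^-4
Solve x² + 0.000479x − 8.43e-05 = 0 → x = 8.95 × 10^-3 M
% ionization = x/C₀ × 100% = 8.95 × 10^-3/0.176 × 100% = 5.1%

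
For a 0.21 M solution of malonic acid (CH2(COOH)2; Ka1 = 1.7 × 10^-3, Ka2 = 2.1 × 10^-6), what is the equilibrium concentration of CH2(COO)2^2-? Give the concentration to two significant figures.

First ionization gives [H+] ≈ [CH2(COOH)COO-] = 1.81 × 10^-2 M.
Second step: Ka2 = [H+][CH2(COO)2^2-]/[CH2(COOH)COO-] ≈ [CH2(COO)2^2-] (since [H+] ≈ [CH2(COOH)COO-]).
So [CH2(COO)2^2-] ≈ Ka2.

2.1 × 10^-6 M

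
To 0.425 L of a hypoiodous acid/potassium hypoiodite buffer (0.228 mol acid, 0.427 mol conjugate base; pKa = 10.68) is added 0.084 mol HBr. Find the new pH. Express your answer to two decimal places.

Added H+ converts OI- to HOI: HOI → 0.312 mol, OI- → 0.343 mol.
pH = pKa + log(n_OI-/n_HOI) = 10.68 + log(0.343/0.312) = 10.68 + (+0.041)

pH = 10.72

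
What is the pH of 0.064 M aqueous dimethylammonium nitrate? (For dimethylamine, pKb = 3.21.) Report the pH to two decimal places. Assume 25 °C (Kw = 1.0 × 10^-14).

(CH3)2NH2+ is the conjugate acid of the weak base (CH3)2NH.
Kb = 10^(−3.21) = 6.17 × 10^-4
Ka = Kw/Kb = 1.0×10^-14 / 6.17 × 10^-4 = 1.62 × 10^-11
Ka = x²/(0.064 − x) = 1.62 × 10^-11
Neglecting x in the denominator: x = √(1.62 × 10^-11 × 0.064) = 1.02 × 10^-6 M
(x/C₀ = 0.0016% < 5%, so the approximation holds.)
pH = −log[H+] = −log(1.02 × 10^-6) = 5.99

pH = 5.99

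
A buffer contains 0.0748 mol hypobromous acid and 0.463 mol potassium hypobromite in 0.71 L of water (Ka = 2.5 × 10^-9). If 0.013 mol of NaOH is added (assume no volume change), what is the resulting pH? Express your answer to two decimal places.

pH = 9.49

OH- converts HOBr to OBr-: HOBr → 0.0618 mol, OBr- → 0.476 mol.
pKa = −log(2.5 × 10^-9) = 8.602
pH = pKa + log([A⁻]/[HA]) = 8.602 + log(0.476/0.0618) = 8.602 +0.887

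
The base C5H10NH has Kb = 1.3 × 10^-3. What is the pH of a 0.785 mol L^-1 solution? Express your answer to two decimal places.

pH = 12.50

C5H10NH + H2O ⇌ C5H10NH2+ + OH-
Kb = [OH-]²/(0.785 − [OH-]) = 1.3 × 10^-3
Since Kb ≪ C₀, [OH-] ≈ √(Kb·C₀) = 3.19 × 10^-2 M.
([OH-]/C₀ = 4.1% < 5%, so the approximation holds.)
pOH = −log(3.19 × 10^-2) = 1.50; pH = 14.00 − 1.50 = 12.50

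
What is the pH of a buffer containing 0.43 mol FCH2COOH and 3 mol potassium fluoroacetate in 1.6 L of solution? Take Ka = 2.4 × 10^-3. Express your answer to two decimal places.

pH = 3.46

pKa = −log(2.4 × 10^-3) = 2.620
Henderson–Hasselbalch: pH = pKa + log([FCH2COO-]/[FCH2COOH]) = 2.620 + log(3/0.43)
pH = 2.620 + (+0.844) = 3.46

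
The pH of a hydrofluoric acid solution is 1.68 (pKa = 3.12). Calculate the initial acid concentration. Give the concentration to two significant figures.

[H+] = 10^(-1.68) = 2.09 × 10^-2 M = x
Ka = 10^(−3.12) = 7.59 × 10^-4
Ka = x²/(C₀ − x) ⇒ C₀ = x + x²/Ka
C₀ = 2.09 × 10^-2 + (2.09 × 10^-2)²/(7.59 × 10^-4) = 5.96 × 10^-1 M

C₀ = 6.0 × 10^-1 M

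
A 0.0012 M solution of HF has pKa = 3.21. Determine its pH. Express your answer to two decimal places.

pH = 3.22

HF ⇌ F- + H+
Ka = 10^(−3.21) = 6.17 × 10^-4
Ka = x²/(0.0012 − x) = 6.17 × 10^-4
Here C₀/Ka ≈ 1.94, so the small-x approximation fails. Use the quadratic:
x = [−0.000617 + √(0.000617² + 2.96e-06)]/2 = 6.06 × 10^-4 M
pH = −log(6.06 × 10^-4) = 3.22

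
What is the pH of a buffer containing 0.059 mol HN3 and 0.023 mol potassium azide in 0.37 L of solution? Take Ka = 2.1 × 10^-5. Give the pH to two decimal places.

pH = 4.27

pKa = −log(2.1 × 10^-5) = 4.678
pH = pKa + log([A⁻]/[HA]) = 4.678 + log(0.023/0.059)
pH = 4.678 + (-0.409) = 4.27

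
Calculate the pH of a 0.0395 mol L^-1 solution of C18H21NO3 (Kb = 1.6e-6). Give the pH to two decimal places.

pH = 10.40

C18H21NO3 + H2O ⇌ C18H22NO3+ + OH-
Let x = [OH-] at equilibrium. Kb = x²/(0.0395 − x).
Since Kb ≪ C₀, x ≈ √(Kb·C₀) = 2.51 × 10^-4 M.
pOH = 3.60, so pH = 14.00 − pOH = 10.40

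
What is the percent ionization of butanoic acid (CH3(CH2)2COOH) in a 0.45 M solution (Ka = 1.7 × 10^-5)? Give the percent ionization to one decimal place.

CH3(CH2)2COOH ⇌ CH3(CH2)2COO- + H+; let x = [H+] at equilibrium.
x ≈ √(Ka·C₀) = √(1.7 × 10^-5 × 0.45) = 2.77 × 10^-3 M
Fraction ionized = 2.77 × 10^-3 / 0.45 = 0.0062 → 0.6%

0.6%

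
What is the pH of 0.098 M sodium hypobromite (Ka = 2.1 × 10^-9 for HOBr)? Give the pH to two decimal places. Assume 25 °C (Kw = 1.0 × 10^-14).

pH = 10.83

OBr- is the conjugate base of the weak acid HOBr.
Kb = Kw/Ka = 1.0×10^-14 / 2.1 × 10^-9 = 4.76 × 10^-6
Kb = [OH-]²/(0.098 − [OH-]) = 4.76 × 10^-6
Since Kb ≪ C₀, [OH-] ≈ √(Kb·C₀) = 6.83 × 10^-4 M.
Check: 0.7% ionized — well under 5%, approximation valid.
pOH = −log(6.83 × 10^-4) = 3.17; pH = 14.00 − 3.17 = 10.83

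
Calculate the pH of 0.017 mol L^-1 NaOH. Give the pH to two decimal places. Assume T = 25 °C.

NaOH is a strong base; [OH-] = 0.017 M.
pOH = -log(0.017) = 1.77
pH = 14.00 - 1.77 = 12.23

pH = 12.23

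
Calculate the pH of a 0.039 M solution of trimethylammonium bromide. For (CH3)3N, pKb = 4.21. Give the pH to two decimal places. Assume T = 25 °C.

pH = 5.60

(CH3)3NH+ is the conjugate acid of the weak base (CH3)3N.
Kb = 10^(−4.21) = 6.17 × 10^-5
Ka = Kw/Kb = 1.0×10^-14 / 6.17 × 10^-5 = 1.62 × 10^-10
Ka = x²/(0.039 − x) = 1.62 × 10^-10
Neglecting x in the denominator: x = √(1.62 × 10^-10 × 0.039) = 2.51 × 10^-6 M
pH = −log[H+] = −log(2.51 × 10^-6) = 5.60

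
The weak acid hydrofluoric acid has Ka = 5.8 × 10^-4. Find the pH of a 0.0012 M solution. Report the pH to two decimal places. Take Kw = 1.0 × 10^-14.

HF ⇌ F- + H+
Let x = [H+] at equilibrium. Ka = x²/(0.0012 − x).
x is not negligible relative to C₀; solve x² + 0.00058·x − 6.96e-07 = 0.
x = [−0.00058 + √(0.00058² + 2.78e-06)]/2 = 5.93 × 10^-4 M
pH = −log(5.93 × 10^-4) = 3.23

pH = 3.23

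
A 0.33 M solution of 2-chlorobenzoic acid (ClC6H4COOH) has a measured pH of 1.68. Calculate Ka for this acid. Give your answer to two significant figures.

Ka = 1.4 × 10^-3

[H+] = 10^(-1.68) = 2.09 × 10^-2 M
At equilibrium [HA] = 0.33 − 2.09 × 10^-2 = 3.09 × 10^-1 M
Ka = [H+][A-]/[HA] = (2.09 × 10^-2)² / 3.09 × 10^-1 = 1.4 × 10^-3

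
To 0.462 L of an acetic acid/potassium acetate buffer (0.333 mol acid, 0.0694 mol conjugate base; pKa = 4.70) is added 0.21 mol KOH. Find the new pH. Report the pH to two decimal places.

pH = 5.06

After neutralization: n(CH3COOH) = 0.123 mol, n(CH3COO-) = 0.279 mol.
pH = pKa + log([A⁻]/[HA]) = 4.70 + log(0.279/0.123) = 4.70 +0.356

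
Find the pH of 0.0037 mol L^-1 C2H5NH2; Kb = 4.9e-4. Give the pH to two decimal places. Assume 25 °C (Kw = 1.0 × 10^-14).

pH = 11.05

C2H5NH2 + H2O ⇌ C2H5NH3+ + OH-
Kb = [OH-]²/(0.0037 − [OH-]) = 4.9 × 10^-4
[OH-] is not negligible relative to C₀; solve [OH-]² + 0.00049·[OH-] − 1.81e-06 = 0.
[OH-] = (−Kb + √(Kb² + 4·Kb·C₀))/2 = 1.12 × 10^-3 M
pOH = −log(1.12 × 10^-3) = 2.95; pH = 14.00 − 2.95 = 11.05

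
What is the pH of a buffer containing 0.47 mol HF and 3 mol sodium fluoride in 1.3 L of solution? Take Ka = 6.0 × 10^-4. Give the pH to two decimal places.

pKa = −log(6.0 × 10^-4) = 3.222
pH = pKa + log([A⁻]/[HA]) = 3.222 + log(3/0.47)
pH = 3.222 + (+0.805) = 4.03

pH = 4.03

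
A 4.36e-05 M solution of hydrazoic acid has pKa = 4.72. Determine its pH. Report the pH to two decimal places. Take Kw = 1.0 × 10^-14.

pH = 4.68

HN3 ⇌ N3- + H+
Ka = 10^(−4.72) = 1.91 × 10^-5
From the ICE table, Ka = x²/(4.36e-05 − x) = 1.91 × 10^-5.
x is not negligible relative to C₀; solve x² + 1.91e-05·x − 8.33e-10 = 0.
x = [−1.91e-05 + √(1.91e-05² + 3.33e-09)]/2 = 2.08 × 10^-5 M
pH = −log(2.08 × 10^-5) = 4.68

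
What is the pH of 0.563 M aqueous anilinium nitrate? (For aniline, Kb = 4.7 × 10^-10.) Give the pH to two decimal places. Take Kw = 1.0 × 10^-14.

C6H5NH3+ is the conjugate acid of the weak base C6H5NH2.
Ka = Kw/Kb = 1.0×10^-14 / 4.7 × 10^-10 = 2.13 × 10^-5
From the ICE table, Ka = x²/(0.563 − x) = 2.13 × 10^-5.
Neglecting x in the denominator: x = √(2.13 × 10^-5 × 0.563) = 3.46 × 10^-3 M
pH = −log[H+] = −log(3.46 × 10^-3) = 2.46

pH = 2.46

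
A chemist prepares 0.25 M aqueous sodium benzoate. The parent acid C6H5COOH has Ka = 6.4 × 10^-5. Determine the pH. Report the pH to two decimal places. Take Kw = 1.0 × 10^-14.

pH = 8.80

C6H5COO- is the conjugate base of the weak acid C6H5COOH.
Kb = Kw/Ka = 1.0×10^-14 / 6.4 × 10^-5 = 1.56 × 10^-10
From the ICE table, Kb = [OH-]²/(0.25 − [OH-]) = 1.56 × 10^-10.
Assume [OH-] ≪ 0.25: [OH-] ≈ √(1.56 × 10^-10 × 0.25) = 6.24 × 10^-6 M
Check: 0.0025% ionized — well under 5%, approximation valid.
pOH = −log(6.24 × 10^-6) = 5.20; pH = 14.00 − 5.20 = 8.80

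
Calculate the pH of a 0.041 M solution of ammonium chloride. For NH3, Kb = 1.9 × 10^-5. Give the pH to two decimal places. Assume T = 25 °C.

pH = 5.33

NH4+ is the conjugate acid of the weak base NH3.
Ka = Kw/Kb = 1.0×10^-14 / 1.9 × 10^-5 = 5.26 × 10^-10
From the ICE table, Ka = [H+]²/(0.041 − [H+]) = 5.26 × 10^-10.
Neglecting [H+] in the denominator: [H+] = √(5.26 × 10^-10 × 0.041) = 4.64 × 10^-6 M
pH = −log(4.64 × 10^-6) = 5.33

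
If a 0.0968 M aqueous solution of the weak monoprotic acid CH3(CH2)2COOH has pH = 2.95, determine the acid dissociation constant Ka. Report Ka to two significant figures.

Ka = 1.3 × 10^-5

[H+] = 10^(-2.95) = 1.12 × 10^-3 M
At equilibrium [HA] = 0.0968 − 1.12 × 10^-3 = 9.57 × 10^-2 M
Ka = [H+][A-]/[HA] = (1.12 × 10^-3)² / 9.57 × 10^-2 = 1.3 × 10^-5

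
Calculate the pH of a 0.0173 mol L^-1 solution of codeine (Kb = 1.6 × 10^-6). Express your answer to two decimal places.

C18H21NO3 + H2O ⇌ C18H22NO3+ + OH-
Kb = x²/(0.0173 − x) = 1.6 × 10^-6
Neglecting x in the denominator: x = √(1.6 × 10^-6 × 0.0173) = 1.66 × 10^-4 M
(x/C₀ = 0.96% < 5%, so the approximation holds.)
pOH = 3.78, so pH = 14.00 − pOH = 10.22

pH = 10.22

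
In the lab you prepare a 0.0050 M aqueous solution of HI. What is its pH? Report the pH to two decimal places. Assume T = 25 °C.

pH = 2.30

HI is a strong acid and dissociates completely, so [H+] = 0.0050 M.
pH = -log(0.005) = 2.30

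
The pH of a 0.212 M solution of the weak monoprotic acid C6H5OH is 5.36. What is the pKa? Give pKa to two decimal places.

pKa = 10.05

[H+] = 10^(-5.36) = 4.37 × 10^-6 M
At equilibrium [HA] = 0.212 − 4.37 × 10^-6 = 2.12 × 10^-1 M
Ka = [H+][A-]/[HA] = (4.37 × 10^-6)² / 2.12 × 10^-1 = 9.01 × 10^-11
pKa = -log(9.01 × 10^-11) = 10.05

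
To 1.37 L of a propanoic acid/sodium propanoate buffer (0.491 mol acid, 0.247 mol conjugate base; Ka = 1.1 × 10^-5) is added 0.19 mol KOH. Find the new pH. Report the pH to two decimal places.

After neutralization: n(CH3CH2COOH) = 0.301 mol, n(CH3CH2COO-) = 0.437 mol.
pKa = −log(1.1 × 10^-5) = 4.959
pH = pKa + log([A⁻]/[HA]) = 4.959 + log(0.437/0.301) = 4.959 +0.162

pH = 5.12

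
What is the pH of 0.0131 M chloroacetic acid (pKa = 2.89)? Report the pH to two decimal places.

ClCH2COOH ⇌ ClCH2COO- + H+
Ka = 10^(−2.89) = 1.29 × 10^-3
Ka = [H+]²/(0.0131 − [H+]) = 1.29 × 10^-3
The 5% rule fails; solving [H+]² + Ka·[H+] − Ka·C₀ = 0 exactly:
[H+] = [−0.00129 + √(0.00129² + 6.76e-05)]/2 = 3.52 × 10^-3 M
pH = −log(3.52 × 10^-3) = 2.45

pH = 2.45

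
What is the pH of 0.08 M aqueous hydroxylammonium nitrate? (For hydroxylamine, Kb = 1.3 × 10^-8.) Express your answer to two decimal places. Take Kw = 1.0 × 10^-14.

pH = 3.61

NH3OH+ is the conjugate acid of the weak base NH2OH.
Ka = Kw/Kb = 1.0×10^-14 / 1.3 × 10^-8 = 7.69 × 10^-7
From the ICE table, Ka = [H+]²/(0.08 − [H+]) = 7.69 × 10^-7.
Assume [H+] ≪ 0.08: [H+] ≈ √(7.69 × 10^-7 × 0.08) = 2.48 × 10^-4 M
pH = −log(2.48 × 10^-4) = 3.61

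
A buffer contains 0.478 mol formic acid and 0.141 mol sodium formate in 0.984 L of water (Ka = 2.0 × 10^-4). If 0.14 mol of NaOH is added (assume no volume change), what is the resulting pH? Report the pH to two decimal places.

pH = 3.62

After neutralization: n(HCOOH) = 0.338 mol, n(HCOO-) = 0.281 mol.
pKa = −log(2.0 × 10^-4) = 3.699
Henderson–Hasselbalch with mole ratio 0.281/0.338: pH = 3.699 + (-0.080)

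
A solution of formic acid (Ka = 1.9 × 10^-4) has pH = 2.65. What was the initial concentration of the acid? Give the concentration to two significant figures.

C₀ = 2.9 × 10^-2 M

[H+] = 10^(-2.65) = 2.24 × 10^-3 M = x
Ka = x²/(C₀ − x) ⇒ C₀ = x + x²/Ka
C₀ = 2.24 × 10^-3 + (2.24 × 10^-3)²/(1.9 × 10^-4) = 2.86 × 10^-2 M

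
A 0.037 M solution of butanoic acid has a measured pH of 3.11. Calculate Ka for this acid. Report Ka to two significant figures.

Ka = 1.7 × 10^-5

[H+] = 10^(-3.11) = 7.76 × 10^-4 M
At equilibrium [HA] = 0.037 − 7.76 × 10^-4 = 3.62 × 10^-2 M
Ka = [H+][A-]/[HA] = (7.76 × 10^-4)² / 3.62 × 10^-2 = 1.7 × 10^-5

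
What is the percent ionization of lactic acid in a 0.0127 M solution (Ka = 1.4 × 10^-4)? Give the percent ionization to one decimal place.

CH3CH(OH)COOH ⇌ CH3CH(OH)COO- + H+; let x = [H+] at equilibrium.
Solve x² + 0.00014x − 1.78e-06 = 0 → x = 1.27 × 10^-3 M
% ionization = x/C₀ × 100% = 1.27 × 10^-3/0.0127 × 100% = 10.0%

10.0%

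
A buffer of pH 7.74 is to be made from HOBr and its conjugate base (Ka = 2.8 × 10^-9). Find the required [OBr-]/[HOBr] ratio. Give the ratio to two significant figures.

pKa = -log(2.8 × 10^-9) = 8.553
pH = pKa + log(r) ⇒ log(r) = 7.74 − 8.553 = -0.813
r = [OBr-]/[HOBr] = 10^(-0.813) = 0.154

ratio = 0.15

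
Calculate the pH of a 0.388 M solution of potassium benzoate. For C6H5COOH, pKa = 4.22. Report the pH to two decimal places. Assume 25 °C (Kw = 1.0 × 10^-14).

C6H5COO- is the conjugate base of the weak acid C6H5COOH.
Ka = 10^(−4.22) = 6.03 × 10^-5
Kb = Kw/Ka = 1.0×10^-14 / 6.03 × 10^-5 = 1.66 × 10^-10
From the ICE table, Kb = [OH-]²/(0.388 − [OH-]) = 1.66 × 10^-10.
Assume [OH-] ≪ 0.388: [OH-] ≈ √(1.66 × 10^-10 × 0.388) = 8.03 × 10^-6 M
Check: 0.0021% ionized — well under 5%, approximation valid.
pOH = −log(8.03 × 10^-6) = 5.10; pH = 14.00 − 5.10 = 8.90

pH = 8.90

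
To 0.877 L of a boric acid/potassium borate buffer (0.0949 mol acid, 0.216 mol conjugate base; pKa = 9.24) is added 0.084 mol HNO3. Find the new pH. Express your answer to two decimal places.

After neutralization: n(B(OH)3) = 0.179 mol, n(B(OH)4-) = 0.132 mol.
pH = pKa + log([A⁻]/[HA]) = 9.24 + log(0.132/0.179) = 9.24 -0.132

pH = 9.11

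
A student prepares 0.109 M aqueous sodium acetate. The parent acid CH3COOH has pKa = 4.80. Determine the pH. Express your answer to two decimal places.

pH = 8.92

CH3COO- is the conjugate base of the weak acid CH3COOH.
Ka = 10^(−4.80) = 1.58 × 10^-5
Kb = Kw/Ka = 1.0×10^-14 / 1.58 × 10^-5 = 6.33 × 10^-10
Kb = [OH-]²/(0.109 − [OH-]) = 6.33 × 10^-10
Since Kb ≪ C₀, [OH-] ≈ √(Kb·C₀) = 8.31 × 10^-6 M.
Check: 0.0076% ionized — well under 5%, approximation valid.
pOH = 5.08, so pH = 14.00 − pOH = 8.92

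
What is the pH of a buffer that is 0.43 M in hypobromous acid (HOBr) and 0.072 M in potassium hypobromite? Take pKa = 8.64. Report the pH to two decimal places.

pH = pKa + log([A⁻]/[HA]) = 8.64 + log(0.072/0.43)
pH = 8.64 + (-0.776) = 7.86

pH = 7.86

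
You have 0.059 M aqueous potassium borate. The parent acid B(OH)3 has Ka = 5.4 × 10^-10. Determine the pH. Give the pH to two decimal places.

B(OH)4- is the conjugate base of the weak acid B(OH)3.
Kb = Kw/Ka = 1.0×10^-14 / 5.4 × 10^-10 = 1.85 × 10^-5
From the ICE table, Kb = [OH-]²/(0.059 − [OH-]) = 1.85 × 10^-5.
Neglecting [OH-] in the denominator: [OH-] = √(1.85 × 10^-5 × 0.059) = 1.04 × 10^-3 M
Check: 1.8% ionized — well under 5%, approximation valid.
pOH = 2.98, so pH = 14.00 − pOH = 11.02

pH = 11.02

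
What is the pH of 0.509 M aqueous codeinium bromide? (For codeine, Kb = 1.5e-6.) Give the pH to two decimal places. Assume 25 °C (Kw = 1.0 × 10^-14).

C18H22NO3+ is the conjugate acid of the weak base C18H21NO3.
Ka = Kw/Kb = 1.0×10^-14 / 1.5 × 10^-6 = 6.67 × 10^-9
Let x = [H+] at equilibrium. Ka = x²/(0.509 − x).
Neglecting x in the denominator: x = √(6.67 × 10^-9 × 0.509) = 5.83 × 10^-5 M
Check: 0.011% ionized — well under 5%, approximation valid.
pH = −log(5.83 × 10^-5) = 4.23

pH = 4.23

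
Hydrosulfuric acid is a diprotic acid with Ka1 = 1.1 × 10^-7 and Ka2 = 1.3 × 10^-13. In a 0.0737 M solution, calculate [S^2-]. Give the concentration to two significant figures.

1.3 × 10^-13 M

First ionization gives [H+] ≈ [HS-] = 9.00 × 10^-5 M.
Second step: Ka2 = [H+][S^2-]/[HS-] ≈ [S^2-] (since [H+] ≈ [HS-]).
So [S^2-] ≈ Ka2.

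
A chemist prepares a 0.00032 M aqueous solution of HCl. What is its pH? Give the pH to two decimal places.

pH = 3.49

HCl is a strong acid and dissociates completely, so [H+] = 0.00032 M.
pH = -log(0.00032) = 3.49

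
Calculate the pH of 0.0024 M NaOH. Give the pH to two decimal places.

NaOH is a strong base; [OH-] = 0.0024 M.
pOH = -log(0.0024) = 2.62
pH = 14.00 - 2.62 = 11.38

pH = 11.38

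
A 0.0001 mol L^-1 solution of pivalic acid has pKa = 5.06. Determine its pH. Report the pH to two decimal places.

pH = 4.59

(CH3)3CCOOH ⇌ (CH3)3CCOO- + H+
Ka = 10^(−5.06) = 8.71 × 10^-6
Ka = [H+]²/(0.0001 − [H+]) = 8.71 × 10^-6
The 5% rule fails; solving [H+]² + Ka·[H+] − Ka·C₀ = 0 exactly:
[H+] = [−8.71e-06 + √(8.71e-06² + 3.48e-09)]/2 = 2.55 × 10^-5 M
pH = −log[H+] = −log(2.55 × 10^-5) = 4.59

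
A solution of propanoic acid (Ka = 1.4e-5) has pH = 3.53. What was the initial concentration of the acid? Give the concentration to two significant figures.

[H+] = 10^(-3.53) = 2.95 × 10^-4 M = x
Ka = x²/(C₀ − x) ⇒ C₀ = x + x²/Ka
C₀ = 2.95 × 10^-4 + (2.95 × 10^-4)²/(1.4 × 10^-5) = 6.51 × 10^-3 M

C₀ = 6.5 × 10^-3 M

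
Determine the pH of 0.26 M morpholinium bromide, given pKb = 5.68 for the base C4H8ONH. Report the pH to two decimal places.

pH = 4.45

C4H8ONH2+ is the conjugate acid of the weak base C4H8ONH.
Kb = 10^(−5.68) = 2.09 × 10^-6
Ka = Kw/Kb = 1.0×10^-14 / 2.09 × 10^-6 = 4.78 × 10^-9
From the ICE table, Ka = [H+]²/(0.26 − [H+]) = 4.78 × 10^-9.
Assume [H+] ≪ 0.26: [H+] ≈ √(4.78 × 10^-9 × 0.26) = 3.53 × 10^-5 M
pH = −log[H+] = −log(3.53 × 10^-5) = 4.45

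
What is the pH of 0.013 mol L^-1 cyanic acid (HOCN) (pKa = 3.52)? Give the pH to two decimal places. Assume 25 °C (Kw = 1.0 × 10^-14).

pH = 2.74

HOCN ⇌ OCN- + H+
Ka = 10^(−3.52) = 3.02 × 10^-4
Ka = x²/(0.013 − x) = 3.02 × 10^-4
x is not negligible relative to C₀; solve x² + 0.000302·x − 3.93e-06 = 0.
x = [−0.000302 + √(0.000302² + 1.57e-05)]/2 = 1.84 × 10^-3 M
pH = −log(1.84 × 10^-3) = 2.74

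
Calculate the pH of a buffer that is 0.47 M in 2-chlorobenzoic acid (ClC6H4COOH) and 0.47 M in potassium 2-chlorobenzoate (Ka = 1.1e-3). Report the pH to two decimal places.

pKa = −log(1.1 × 10^-3) = 2.959
Henderson–Hasselbalch: pH = pKa + log([ClC6H4COO-]/[ClC6H4COOH]) = 2.959 + log(0.47/0.47)
pH = 2.959 + (+0.000) = 2.96

pH = 2.96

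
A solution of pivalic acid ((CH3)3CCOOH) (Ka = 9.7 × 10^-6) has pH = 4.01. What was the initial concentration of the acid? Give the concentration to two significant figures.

C₀ = 1.1 × 10^-3 M

[H+] = 10^(-4.01) = 9.77 × 10^-5 M = x
Ka = x²/(C₀ − x) ⇒ C₀ = x + x²/Ka
C₀ = 9.77 × 10^-5 + (9.77 × 10^-5)²/(9.7 × 10^-6) = 1.08 × 10^-3 M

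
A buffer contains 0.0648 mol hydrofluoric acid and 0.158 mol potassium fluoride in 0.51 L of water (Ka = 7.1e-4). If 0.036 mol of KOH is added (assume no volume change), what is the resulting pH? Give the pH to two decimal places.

OH- converts HF to F-: HF → 0.0288 mol, F- → 0.194 mol.
pKa = −log(7.1 × 10^-4) = 3.149
pH = pKa + log([A⁻]/[HA]) = 3.149 + log(0.194/0.0288) = 3.149 +0.828

pH = 3.98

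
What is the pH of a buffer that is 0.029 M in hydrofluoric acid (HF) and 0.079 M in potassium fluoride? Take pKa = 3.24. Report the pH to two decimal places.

pH = 3.68

Using pH = pKa + log([base]/[acid]) with [base]/[acid] = 0.079/0.029:
pH = 3.24 + (+0.435) = 3.68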